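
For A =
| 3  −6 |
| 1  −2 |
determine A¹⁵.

A² = A (a projection; rank 1, trace 1), so A¹⁵ = A.

[[3, −6], [1, −2]]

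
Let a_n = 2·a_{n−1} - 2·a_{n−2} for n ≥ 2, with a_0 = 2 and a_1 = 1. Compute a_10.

-32

With companion matrix T = [[2, -2], [1, 0]], [a_n, a_{n−1}]ᵀ = T·[a_{n−1}, a_{n−2}]ᵀ, so [a_10, a_9]ᵀ = T⁹·[a_1, a_0]ᵀ.
T⁹ = [[32, -32], [16, 0]], giving [a_10, a_9]ᵀ = [[-32], [16]].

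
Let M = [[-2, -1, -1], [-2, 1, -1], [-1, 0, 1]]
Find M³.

M² = [[7, 1, 2], [3, 3, 0], [1, 1, 2]]
M³ = [[-18, -6, -6], [-12, 0, -6], [-6, 0, 0]]

[[-18, -6, -6], [-12, 0, -6], [-6, 0, 0]]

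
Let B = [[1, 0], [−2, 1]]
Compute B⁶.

[[1, 0], [−12, 1]]

B = I + N where N = [[0, 0], [−2, 0]] is strictly lower-triangular, so N² = 0.
(I + N)⁶ = I + 6·N = [[1, 0], [−12, 1]].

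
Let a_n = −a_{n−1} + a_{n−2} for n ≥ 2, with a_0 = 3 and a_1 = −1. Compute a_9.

With companion matrix A = [[−1, 1], [1, 0]], [a_n, a_{n−1}]ᵀ = A·[a_{n−1}, a_{n−2}]ᵀ, so [a_9, a_8]ᵀ = A⁸·[a_1, a_0]ᵀ.
A⁸ = [[34, −21], [−21, 13]], giving [a_9, a_8]ᵀ = [[−97], [60]].

−97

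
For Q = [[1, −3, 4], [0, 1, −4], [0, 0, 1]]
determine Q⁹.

[[1, −27, 468], [0, 1, −36], [0, 0, 1]]

Q = I + N where N = [[0, −3, 4], [0, 0, −4], [0, 0, 0]] is strictly upper-triangular, so N³ = 0.
(I + N)⁹ = I + 9·N + 36·N² = [[1, −27, 468], [0, 1, −36], [0, 0, 1]].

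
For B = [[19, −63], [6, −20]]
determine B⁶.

tr B = −1 and det B = −2, so the characteristic polynomial is λ² − (−1)λ + (−2) with roots −2 and 1.
Eigenvectors give P = [[3, −7], [1, −2]] with P⁻¹ = [[−2, 7], [−1, 3]], and B = P·diag(−2, 1)·P⁻¹.
Then B⁶ = P·diag(64, 1)·P⁻¹ = [[192, −7], [64, −2]] · [[−2, 7], [−1, 3]] = [[−377, 1323], [−126, 442]].

[[−377, 1323], [−126, 442]]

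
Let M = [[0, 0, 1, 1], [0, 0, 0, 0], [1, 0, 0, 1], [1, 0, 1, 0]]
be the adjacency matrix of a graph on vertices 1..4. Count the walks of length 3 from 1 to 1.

The number of length-3 walks from vertex 1 to vertex 1 is entry (1,1) of M^3, where M is the adjacency matrix.
M^2 = [[2, 0, 1, 1], [0, 0, 0, 0], [1, 0, 2, 1], [1, 0, 1, 2]]
M^3 = [[2, 0, 3, 3], [0, 0, 0, 0], [3, 0, 2, 3], [3, 0, 3, 2]]

2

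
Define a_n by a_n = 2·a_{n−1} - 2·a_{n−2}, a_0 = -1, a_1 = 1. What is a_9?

With companion matrix T = [[2, -2], [1, 0]], [a_n, a_{n−1}]ᵀ = T·[a_{n−1}, a_{n−2}]ᵀ, so [a_9, a_8]ᵀ = T⁸·[a_1, a_0]ᵀ.
T⁸ = [[16, 0], [0, 16]], giving [a_9, a_8]ᵀ = [[16], [-16]].

16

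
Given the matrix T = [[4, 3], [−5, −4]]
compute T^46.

[[1, 0], [0, 1]]

T² = I (check: tr T = 0 and det T = −1), so T^46 = I since 46 is even.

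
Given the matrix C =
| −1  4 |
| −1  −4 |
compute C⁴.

C² = [[−3, −20], [5, 12]]
C³ = [[23, 68], [−17, −28]]
C⁴ = [[−91, −180], [45, 44]]

[[−91, −180], [45, 44]]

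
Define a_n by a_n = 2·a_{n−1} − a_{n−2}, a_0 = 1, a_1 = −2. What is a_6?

With companion matrix B = [[2, −1], [1, 0]], [a_n, a_{n−1}]ᵀ = B·[a_{n−1}, a_{n−2}]ᵀ, so [a_6, a_5]ᵀ = B⁵·[a_1, a_0]ᵀ.
B⁵ = [[6, −5], [5, −4]], giving [a_6, a_5]ᵀ = [[−17], [−14]].

−17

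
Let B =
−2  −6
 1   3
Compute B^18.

[[−2, −6], [1, 3]]

B² = B (a projection; rank 1, trace 1), so B^18 = B.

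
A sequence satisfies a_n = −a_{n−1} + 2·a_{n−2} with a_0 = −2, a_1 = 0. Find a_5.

20

With companion matrix C = [[−1, 2], [1, 0]], [a_n, a_{n−1}]ᵀ = C·[a_{n−1}, a_{n−2}]ᵀ, so [a_5, a_4]ᵀ = C^4·[a_1, a_0]ᵀ.
C^4 = [[11, −10], [−5, 6]], giving [a_5, a_4]ᵀ = [[20], [−12]].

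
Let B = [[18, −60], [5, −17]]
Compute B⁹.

tr B = 1 and det B = −6, so the characteristic polynomial is λ² − (1)λ + (−6) with roots 3 and −2.
Eigenvectors give P = [[4, 3], [1, 1]] with P⁻¹ = [[1, −3], [−1, 4]], and B = P·diag(3, −2)·P⁻¹.
Then B⁹ = P·diag(19683, −512)·P⁻¹ = [[78732, −1536], [19683, −512]] · [[1, −3], [−1, 4]] = [[80268, −242340], [20195, −61097]].

[[80268, −242340], [20195, −61097]]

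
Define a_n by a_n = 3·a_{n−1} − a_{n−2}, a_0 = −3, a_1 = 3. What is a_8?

With companion matrix Q = [[3, −1], [1, 0]], [a_n, a_{n−1}]ᵀ = Q·[a_{n−1}, a_{n−2}]ᵀ, so [a_8, a_7]ᵀ = Q⁷·[a_1, a_0]ᵀ.
Q⁷ = [[987, −377], [377, −144]], giving [a_8, a_7]ᵀ = [[4092], [1563]].

4092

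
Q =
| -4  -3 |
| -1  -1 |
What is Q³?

[[-91, -72], [-24, -19]]

Q² = [[19, 15], [5, 4]]
Q³ = [[-91, -72], [-24, -19]]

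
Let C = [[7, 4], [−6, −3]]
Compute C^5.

tr C = 4 and det C = 3, so the characteristic polynomial is λ² − (4)λ + (3) with roots 1 and 3.
Eigenvectors give P = [[−2, −1], [3, 1]] with P⁻¹ = [[1, 1], [−3, −2]], and C = P·diag(1, 3)·P⁻¹.
Then C^5 = P·diag(1, 243)·P⁻¹ = [[−2, −243], [3, 243]] · [[1, 1], [−3, −2]] = [[727, 484], [−726, −483]].

[[727, 484], [−726, −483]]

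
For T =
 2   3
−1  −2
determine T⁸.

T² = I (check: tr T = 0 and det T = −1), so T⁸ = I since 8 is even.

[[1, 0], [0, 1]]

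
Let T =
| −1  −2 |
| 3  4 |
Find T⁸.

tr T = 3 and det T = 2, so the characteristic polynomial is λ² − (3)λ + (2) with roots 2 and 1.
Eigenvectors give P = [[−2, −1], [3, 1]] with P⁻¹ = [[1, 1], [−3, −2]], and T = P·diag(2, 1)·P⁻¹.
Then T⁸ = P·diag(256, 1)·P⁻¹ = [[−512, −1], [768, 1]] · [[1, 1], [−3, −2]] = [[−509, −510], [765, 766]].

[[−509, −510], [765, 766]]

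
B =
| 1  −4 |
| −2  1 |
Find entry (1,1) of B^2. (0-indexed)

9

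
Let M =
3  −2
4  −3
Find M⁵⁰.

M² = I (check: tr M = 0 and det M = −1), so M⁵⁰ = I since 50 is even.

[[1, 0], [0, 1]]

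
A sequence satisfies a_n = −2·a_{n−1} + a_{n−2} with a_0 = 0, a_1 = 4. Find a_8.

−1632

With companion matrix M = [[−2, 1], [1, 0]], [a_n, a_{n−1}]ᵀ = M·[a_{n−1}, a_{n−2}]ᵀ, so [a_8, a_7]ᵀ = M⁷·[a_1, a_0]ᵀ.
M⁷ = [[−408, 169], [169, −70]], giving [a_8, a_7]ᵀ = [[−1632], [676]].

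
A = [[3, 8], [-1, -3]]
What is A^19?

A² = I (check: tr A = 0 and det A = -1), so A^19 = A since 19 is odd.

[[3, 8], [-1, -3]]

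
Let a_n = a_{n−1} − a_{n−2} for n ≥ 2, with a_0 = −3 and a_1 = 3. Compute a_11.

−6

With companion matrix B = [[1, −1], [1, 0]], [a_n, a_{n−1}]ᵀ = B·[a_{n−1}, a_{n−2}]ᵀ, so [a_11, a_10]ᵀ = B^10·[a_1, a_0]ᵀ.
B^10 = [[−1, 1], [−1, 0]], giving [a_11, a_10]ᵀ = [[−6], [−3]].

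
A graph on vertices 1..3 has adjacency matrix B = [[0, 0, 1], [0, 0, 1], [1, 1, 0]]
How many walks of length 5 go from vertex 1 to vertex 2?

0

The number of length-5 walks from vertex 1 to vertex 2 is entry (1,2) of B^5, where B is the adjacency matrix.
B^2 = [[1, 1, 0], [1, 1, 0], [0, 0, 2]]
B^3 = [[0, 0, 2], [0, 0, 2], [2, 2, 0]]
B^4 = [[2, 2, 0], [2, 2, 0], [0, 0, 4]]
B^5 = [[0, 0, 4], [0, 0, 4], [4, 4, 0]]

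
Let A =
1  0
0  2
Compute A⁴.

[[1, 0], [0, 16]]

A² = [[1, 0], [0, 4]]
A³ = [[1, 0], [0, 8]]
A⁴ = [[1, 0], [0, 16]]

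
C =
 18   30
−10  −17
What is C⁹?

tr C = 1 and det C = −6, so the characteristic polynomial is λ² − (1)λ + (−6) with roots −2 and 3.
Eigenvectors give P = [[−3, −2], [2, 1]] with P⁻¹ = [[1, 2], [−2, −3]], and C = P·diag(−2, 3)·P⁻¹.
Then C⁹ = P·diag(−512, 19683)·P⁻¹ = [[1536, −39366], [−1024, 19683]] · [[1, 2], [−2, −3]] = [[80268, 121170], [−40390, −61097]].

[[80268, 121170], [−40390, −61097]]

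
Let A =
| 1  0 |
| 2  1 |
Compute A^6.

A = I + N where N = [[0, 0], [2, 0]] is strictly lower-triangular, so N^2 = 0.
(I + N)^6 = I + 6·N = [[1, 0], [12, 1]].

[[1, 0], [12, 1]]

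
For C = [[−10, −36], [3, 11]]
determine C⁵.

tr C = 1 and det C = −2, so the characteristic polynomial is λ² − (1)λ + (−2) with roots −1 and 2.
Eigenvectors give P = [[4, −3], [−1, 1]] with P⁻¹ = [[1, 3], [1, 4]], and C = P·diag(−1, 2)·P⁻¹.
Then C⁵ = P·diag(−1, 32)·P⁻¹ = [[−4, −96], [1, 32]] · [[1, 3], [1, 4]] = [[−100, −396], [33, 131]].

[[−100, −396], [33, 131]]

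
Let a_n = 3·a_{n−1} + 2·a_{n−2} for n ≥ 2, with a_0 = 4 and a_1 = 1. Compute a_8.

20383

With companion matrix C = [[3, 2], [1, 0]], [a_n, a_{n−1}]ᵀ = C·[a_{n−1}, a_{n−2}]ᵀ, so [a_8, a_7]ᵀ = C⁷·[a_1, a_0]ᵀ.
C⁷ = [[6279, 3526], [1763, 990]], giving [a_8, a_7]ᵀ = [[20383], [5723]].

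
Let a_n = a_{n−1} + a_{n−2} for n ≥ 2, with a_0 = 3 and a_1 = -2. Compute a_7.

With companion matrix B = [[1, 1], [1, 0]], [a_n, a_{n−1}]ᵀ = B·[a_{n−1}, a_{n−2}]ᵀ, so [a_7, a_6]ᵀ = B⁶·[a_1, a_0]ᵀ.
B⁶ = [[13, 8], [8, 5]], giving [a_7, a_6]ᵀ = [[-2], [-1]].

-2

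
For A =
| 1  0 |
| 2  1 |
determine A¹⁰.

[[1, 0], [20, 1]]

A = I + N where N = [[0, 0], [2, 0]] is strictly lower-triangular, so N² = 0.
(I + N)¹⁰ = I + 10·N = [[1, 0], [20, 1]].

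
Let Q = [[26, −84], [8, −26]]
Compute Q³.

[[104, −336], [32, −104]]

tr Q = 0 and det Q = −4, so the characteristic polynomial is λ² − (0)λ + (−4) with roots −2 and 2.
Eigenvectors give P = [[3, 7], [1, 2]] with P⁻¹ = [[−2, 7], [1, −3]], and Q = P·diag(−2, 2)·P⁻¹.
Then Q³ = P·diag(−8, 8)·P⁻¹ = [[−24, 56], [−8, 16]] · [[−2, 7], [1, −3]] = [[104, −336], [32, −104]].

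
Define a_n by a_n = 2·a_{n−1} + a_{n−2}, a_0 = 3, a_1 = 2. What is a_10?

7711

With companion matrix T = [[2, 1], [1, 0]], [a_n, a_{n−1}]ᵀ = T·[a_{n−1}, a_{n−2}]ᵀ, so [a_10, a_9]ᵀ = T^9·[a_1, a_0]ᵀ.
T^9 = [[2378, 985], [985, 408]], giving [a_10, a_9]ᵀ = [[7711], [3194]].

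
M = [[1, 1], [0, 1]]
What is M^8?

M = I + N where N = [[0, 1], [0, 0]] is strictly upper-triangular, so N^2 = 0.
(I + N)^8 = I + 8·N = [[1, 8], [0, 1]].

[[1, 8], [0, 1]]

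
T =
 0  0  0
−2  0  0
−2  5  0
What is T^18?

[[0, 0, 0], [0, 0, 0], [0, 0, 0]]

T is strictly triangular, hence nilpotent: T^3 = 0, so T^18 = 0.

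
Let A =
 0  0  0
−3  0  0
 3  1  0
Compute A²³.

A is strictly triangular, hence nilpotent: A³ = 0, so A²³ = 0.

[[0, 0, 0], [0, 0, 0], [0, 0, 0]]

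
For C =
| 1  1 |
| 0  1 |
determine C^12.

C = I + N where N = [[0, 1], [0, 0]] is strictly upper-triangular, so N^2 = 0.
(I + N)^12 = I + 12·N = [[1, 12], [0, 1]].

[[1, 12], [0, 1]]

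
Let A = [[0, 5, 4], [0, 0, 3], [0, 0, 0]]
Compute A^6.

[[0, 0, 0], [0, 0, 0], [0, 0, 0]]

A is strictly triangular, hence nilpotent: A^3 = 0, so A^6 = 0.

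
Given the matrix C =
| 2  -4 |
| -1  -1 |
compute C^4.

C^2 = [[8, -4], [-1, 5]]
C^3 = [[20, -28], [-7, -1]]
C^4 = [[68, -52], [-13, 29]]

[[68, -52], [-13, 29]]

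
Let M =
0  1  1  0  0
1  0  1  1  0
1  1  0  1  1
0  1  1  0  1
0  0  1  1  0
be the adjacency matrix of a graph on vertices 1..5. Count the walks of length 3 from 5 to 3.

The number of length-3 walks from vertex 5 to vertex 3 is entry (5,3) of M³, where M is the adjacency matrix.
M² = [[2, 1, 1, 2, 1], [1, 3, 2, 1, 2], [1, 2, 4, 2, 1], [2, 1, 2, 3, 1], [1, 2, 1, 1, 2]]
M³ = [[2, 5, 6, 3, 3], [5, 4, 7, 7, 3], [6, 7, 6, 7, 6], [3, 7, 7, 4, 5], [3, 3, 6, 5, 2]]

6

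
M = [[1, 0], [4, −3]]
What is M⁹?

tr M = −2 and det M = −3, so the characteristic polynomial is λ² − (−2)λ + (−3) with roots −3 and 1.
Eigenvectors give P = [[0, 1], [−1, 1]] with P⁻¹ = [[1, −1], [1, 0]], and M = P·diag(−3, 1)·P⁻¹.
Then M⁹ = P·diag(−19683, 1)·P⁻¹ = [[0, 1], [19683, 1]] · [[1, −1], [1, 0]] = [[1, 0], [19684, −19683]].

[[1, 0], [19684, −19683]]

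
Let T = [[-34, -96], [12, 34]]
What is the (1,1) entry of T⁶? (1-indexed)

tr T = 0 and det T = -4, so the characteristic polynomial is λ² − (0)λ + (-4) with roots 2 and -2.
Eigenvectors give P = [[-8, -3], [3, 1]] with P⁻¹ = [[1, 3], [-3, -8]], and T = P·diag(2, -2)·P⁻¹.
Then T⁶ = P·diag(64, 64)·P⁻¹ = [[-512, -192], [192, 64]] · [[1, 3], [-3, -8]] = [[64, 0], [0, 64]].

64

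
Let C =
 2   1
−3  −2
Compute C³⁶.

C² = I (check: tr C = 0 and det C = −1), so C³⁶ = I since 36 is even.

[[1, 0], [0, 1]]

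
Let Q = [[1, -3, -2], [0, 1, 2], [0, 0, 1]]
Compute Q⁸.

[[1, -24, -184], [0, 1, 16], [0, 0, 1]]

Q = I + N where N = [[0, -3, -2], [0, 0, 2], [0, 0, 0]] is strictly upper-triangular, so N³ = 0.
(I + N)⁸ = I + 8·N + 28·N² = [[1, -24, -184], [0, 1, 16], [0, 0, 1]].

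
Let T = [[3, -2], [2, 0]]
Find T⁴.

T² = [[5, -6], [6, -4]]
T³ = [[3, -10], [10, -12]]
T⁴ = [[-11, -6], [6, -20]]

[[-11, -6], [6, -20]]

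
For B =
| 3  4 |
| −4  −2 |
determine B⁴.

B² = [[−7, 4], [−4, −12]]
B³ = [[−37, −36], [36, 8]]
B⁴ = [[33, −76], [76, 128]]

[[33, −76], [76, 128]]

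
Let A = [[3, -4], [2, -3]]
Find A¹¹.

A² = I (check: tr A = 0 and det A = -1), so A¹¹ = A since 11 is odd.

[[3, -4], [2, -3]]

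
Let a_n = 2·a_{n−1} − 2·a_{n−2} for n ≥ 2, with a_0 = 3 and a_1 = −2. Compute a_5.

8

With companion matrix Q = [[2, −2], [1, 0]], [a_n, a_{n−1}]ᵀ = Q·[a_{n−1}, a_{n−2}]ᵀ, so [a_5, a_4]ᵀ = Q⁴·[a_1, a_0]ᵀ.
Q⁴ = [[−4, 0], [0, −4]], giving [a_5, a_4]ᵀ = [[8], [−12]].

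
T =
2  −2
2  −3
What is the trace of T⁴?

T² = [[0, 2], [−2, 5]]
T³ = [[4, −6], [6, −11]]
T⁴ = [[−4, 10], [−10, 21]]

17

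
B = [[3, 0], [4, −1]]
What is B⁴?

tr B = 2 and det B = −3, so the characteristic polynomial is λ² − (2)λ + (−3) with roots 3 and −1.
Eigenvectors give P = [[1, 0], [1, −1]] with P⁻¹ = [[1, 0], [1, −1]], and B = P·diag(3, −1)·P⁻¹.
Then B⁴ = P·diag(81, 1)·P⁻¹ = [[81, 0], [81, −1]] · [[1, 0], [1, −1]] = [[81, 0], [80, 1]].

[[81, 0], [80, 1]]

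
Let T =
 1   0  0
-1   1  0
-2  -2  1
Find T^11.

[[1, 0, 0], [-11, 1, 0], [88, -22, 1]]

T = I + N where N = [[0, 0, 0], [-1, 0, 0], [-2, -2, 0]] is strictly lower-triangular, so N^3 = 0.
(I + N)^11 = I + 11·N + 55·N^2 = [[1, 0, 0], [-11, 1, 0], [88, -22, 1]].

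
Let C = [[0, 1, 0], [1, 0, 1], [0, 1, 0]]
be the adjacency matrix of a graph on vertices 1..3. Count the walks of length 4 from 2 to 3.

The number of length-4 walks from vertex 2 to vertex 3 is entry (2,3) of C⁴, where C is the adjacency matrix.
C² = [[1, 0, 1], [0, 2, 0], [1, 0, 1]]
C³ = [[0, 2, 0], [2, 0, 2], [0, 2, 0]]
C⁴ = [[2, 0, 2], [0, 4, 0], [2, 0, 2]]

0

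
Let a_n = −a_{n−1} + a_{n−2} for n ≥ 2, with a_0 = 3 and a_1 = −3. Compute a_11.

−432

With companion matrix M = [[−1, 1], [1, 0]], [a_n, a_{n−1}]ᵀ = M·[a_{n−1}, a_{n−2}]ᵀ, so [a_11, a_10]ᵀ = M¹⁰·[a_1, a_0]ᵀ.
M¹⁰ = [[89, −55], [−55, 34]], giving [a_11, a_10]ᵀ = [[−432], [267]].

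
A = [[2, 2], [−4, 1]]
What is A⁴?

[[−56, −66], [132, −23]]

A² = [[−4, 6], [−12, −7]]
A³ = [[−32, −2], [4, −31]]
A⁴ = [[−56, −66], [132, −23]]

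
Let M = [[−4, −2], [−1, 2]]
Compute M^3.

M^2 = [[18, 4], [2, 6]]
M^3 = [[−76, −28], [−14, 8]]

[[−76, −28], [−14, 8]]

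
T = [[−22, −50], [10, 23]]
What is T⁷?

tr T = 1 and det T = −6, so the characteristic polynomial is λ² − (1)λ + (−6) with roots −2 and 3.
Eigenvectors give P = [[5, −2], [−2, 1]] with P⁻¹ = [[1, 2], [2, 5]], and T = P·diag(−2, 3)·P⁻¹.
Then T⁷ = P·diag(−128, 2187)·P⁻¹ = [[−640, −4374], [256, 2187]] · [[1, 2], [2, 5]] = [[−9388, −23150], [4630, 11447]].

[[−9388, −23150], [4630, 11447]]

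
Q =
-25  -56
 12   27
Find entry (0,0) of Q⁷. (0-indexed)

-13129

tr Q = 2 and det Q = -3, so the characteristic polynomial is λ² − (2)λ + (-3) with roots 3 and -1.
Eigenvectors give P = [[-2, 7], [1, -3]] with P⁻¹ = [[3, 7], [1, 2]], and Q = P·diag(3, -1)·P⁻¹.
Then Q⁷ = P·diag(2187, -1)·P⁻¹ = [[-4374, -7], [2187, 3]] · [[3, 7], [1, 2]] = [[-13129, -30632], [6564, 15315]].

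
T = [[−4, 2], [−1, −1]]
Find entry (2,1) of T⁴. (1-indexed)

65

tr T = −5 and det T = 6, so the characteristic polynomial is λ² − (−5)λ + (6) with roots −2 and −3.
Eigenvectors give P = [[−1, 2], [−1, 1]] with P⁻¹ = [[1, −2], [1, −1]], and T = P·diag(−2, −3)·P⁻¹.
Then T⁴ = P·diag(16, 81)·P⁻¹ = [[−16, 162], [−16, 81]] · [[1, −2], [1, −1]] = [[146, −130], [65, −49]].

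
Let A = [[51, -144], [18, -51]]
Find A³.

[[459, -1296], [162, -459]]

tr A = 0 and det A = -9, so the characteristic polynomial is λ² − (0)λ + (-9) with roots -3 and 3.
Eigenvectors give P = [[-8, -3], [-3, -1]] with P⁻¹ = [[1, -3], [-3, 8]], and A = P·diag(-3, 3)·P⁻¹.
Then A³ = P·diag(-27, 27)·P⁻¹ = [[216, -81], [81, -27]] · [[1, -3], [-3, 8]] = [[459, -1296], [162, -459]].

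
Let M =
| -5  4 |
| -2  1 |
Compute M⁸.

tr M = -4 and det M = 3, so the characteristic polynomial is λ² − (-4)λ + (3) with roots -3 and -1.
Eigenvectors give P = [[2, 1], [1, 1]] with P⁻¹ = [[1, -1], [-1, 2]], and M = P·diag(-3, -1)·P⁻¹.
Then M⁸ = P·diag(6561, 1)·P⁻¹ = [[13122, 1], [6561, 1]] · [[1, -1], [-1, 2]] = [[13121, -13120], [6560, -6559]].

[[13121, -13120], [6560, -6559]]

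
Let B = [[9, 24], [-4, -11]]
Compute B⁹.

[[39369, 118104], [-19684, -59051]]

tr B = -2 and det B = -3, so the characteristic polynomial is λ² − (-2)λ + (-3) with roots -3 and 1.
Eigenvectors give P = [[2, -3], [-1, 1]] with P⁻¹ = [[-1, -3], [-1, -2]], and B = P·diag(-3, 1)·P⁻¹.
Then B⁹ = P·diag(-19683, 1)·P⁻¹ = [[-39366, -3], [19683, 1]] · [[-1, -3], [-1, -2]] = [[39369, 118104], [-19684, -59051]].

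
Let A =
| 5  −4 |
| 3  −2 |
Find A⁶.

[[253, −252], [189, −188]]

tr A = 3 and det A = 2, so the characteristic polynomial is λ² − (3)λ + (2) with roots 2 and 1.
Eigenvectors give P = [[4, 1], [3, 1]] with P⁻¹ = [[1, −1], [−3, 4]], and A = P·diag(2, 1)·P⁻¹.
Then A⁶ = P·diag(64, 1)·P⁻¹ = [[256, 1], [192, 1]] · [[1, −1], [−3, 4]] = [[253, −252], [189, −188]].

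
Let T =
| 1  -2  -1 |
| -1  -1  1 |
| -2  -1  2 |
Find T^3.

[[14, -6, -14], [-8, 0, 8], [-18, 2, 18]]

T^2 = [[5, 1, -5], [-2, 2, 2], [-5, 3, 5]]
T^3 = [[14, -6, -14], [-8, 0, 8], [-18, 2, 18]]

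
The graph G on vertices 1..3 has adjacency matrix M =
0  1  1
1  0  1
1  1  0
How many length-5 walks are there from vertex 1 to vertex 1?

10

The number of length-5 walks from vertex 1 to vertex 1 is entry (1,1) of M⁵, where M is the adjacency matrix.
M² = [[2, 1, 1], [1, 2, 1], [1, 1, 2]]
M³ = [[2, 3, 3], [3, 2, 3], [3, 3, 2]]
M⁴ = [[6, 5, 5], [5, 6, 5], [5, 5, 6]]
M⁵ = [[10, 11, 11], [11, 10, 11], [11, 11, 10]]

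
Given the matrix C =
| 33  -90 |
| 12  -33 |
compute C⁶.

[[729, 0], [0, 729]]

tr C = 0 and det C = -9, so the characteristic polynomial is λ² − (0)λ + (-9) with roots -3 and 3.
Eigenvectors give P = [[-5, 3], [-2, 1]] with P⁻¹ = [[1, -3], [2, -5]], and C = P·diag(-3, 3)·P⁻¹.
Then C⁶ = P·diag(729, 729)·P⁻¹ = [[-3645, 2187], [-1458, 729]] · [[1, -3], [2, -5]] = [[729, 0], [0, 729]].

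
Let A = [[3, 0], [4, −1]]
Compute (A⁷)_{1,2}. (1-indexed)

0

tr A = 2 and det A = −3, so the characteristic polynomial is λ² − (2)λ + (−3) with roots −1 and 3.
Eigenvectors give P = [[0, 1], [1, 1]] with P⁻¹ = [[−1, 1], [1, 0]], and A = P·diag(−1, 3)·P⁻¹.
Then A⁷ = P·diag(−1, 2187)·P⁻¹ = [[0, 2187], [−1, 2187]] · [[−1, 1], [1, 0]] = [[2187, 0], [2188, −1]].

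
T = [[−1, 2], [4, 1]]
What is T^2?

[[9, 0], [0, 9]]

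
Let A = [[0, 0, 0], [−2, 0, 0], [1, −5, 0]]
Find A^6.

[[0, 0, 0], [0, 0, 0], [0, 0, 0]]

A is strictly triangular, hence nilpotent: A^3 = 0, so A^6 = 0.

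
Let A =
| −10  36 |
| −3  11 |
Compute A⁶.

[[−188, 756], [−63, 253]]

tr A = 1 and det A = −2, so the characteristic polynomial is λ² − (1)λ + (−2) with roots −1 and 2.
Eigenvectors give P = [[−4, 3], [−1, 1]] with P⁻¹ = [[−1, 3], [−1, 4]], and A = P·diag(−1, 2)·P⁻¹.
Then A⁶ = P·diag(1, 64)·P⁻¹ = [[−4, 192], [−1, 64]] · [[−1, 3], [−1, 4]] = [[−188, 756], [−63, 253]].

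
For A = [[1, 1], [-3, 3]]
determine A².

[[-2, 4], [-12, 6]]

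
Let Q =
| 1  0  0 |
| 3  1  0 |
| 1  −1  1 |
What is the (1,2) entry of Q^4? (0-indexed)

Q = I + N where N = [[0, 0, 0], [3, 0, 0], [1, −1, 0]] is strictly lower-triangular, so N^3 = 0.
(I + N)^4 = I + 4·N + 6·N^2 = [[1, 0, 0], [12, 1, 0], [−14, −4, 1]].

0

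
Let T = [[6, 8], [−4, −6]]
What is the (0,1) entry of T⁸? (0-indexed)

tr T = 0 and det T = −4, so the characteristic polynomial is λ² − (0)λ + (−4) with roots 2 and −2.
Eigenvectors give P = [[2, −1], [−1, 1]] with P⁻¹ = [[1, 1], [1, 2]], and T = P·diag(2, −2)·P⁻¹.
Then T⁸ = P·diag(256, 256)·P⁻¹ = [[512, −256], [−256, 256]] · [[1, 1], [1, 2]] = [[256, 0], [0, 256]].

0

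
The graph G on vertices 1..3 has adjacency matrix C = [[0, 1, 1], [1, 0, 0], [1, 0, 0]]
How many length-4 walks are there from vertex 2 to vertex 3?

The number of length-4 walks from vertex 2 to vertex 3 is entry (2,3) of C^4, where C is the adjacency matrix.
C^2 = [[2, 0, 0], [0, 1, 1], [0, 1, 1]]
C^3 = [[0, 2, 2], [2, 0, 0], [2, 0, 0]]
C^4 = [[4, 0, 0], [0, 2, 2], [0, 2, 2]]

2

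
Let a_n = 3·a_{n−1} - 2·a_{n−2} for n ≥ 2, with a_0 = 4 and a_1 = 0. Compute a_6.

With companion matrix M = [[3, -2], [1, 0]], [a_n, a_{n−1}]ᵀ = M·[a_{n−1}, a_{n−2}]ᵀ, so [a_6, a_5]ᵀ = M⁵·[a_1, a_0]ᵀ.
M⁵ = [[63, -62], [31, -30]], giving [a_6, a_5]ᵀ = [[-248], [-120]].

-248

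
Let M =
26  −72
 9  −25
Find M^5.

[[296, −792], [99, −265]]

tr M = 1 and det M = −2, so the characteristic polynomial is λ² − (1)λ + (−2) with roots −1 and 2.
Eigenvectors give P = [[−8, 3], [−3, 1]] with P⁻¹ = [[1, −3], [3, −8]], and M = P·diag(−1, 2)·P⁻¹.
Then M^5 = P·diag(−1, 32)·P⁻¹ = [[8, 96], [3, 32]] · [[1, −3], [3, −8]] = [[296, −792], [99, −265]].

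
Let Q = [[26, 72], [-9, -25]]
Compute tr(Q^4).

tr Q = 1 and det Q = -2, so the characteristic polynomial is λ² − (1)λ + (-2) with roots 2 and -1.
Eigenvectors give P = [[-3, -8], [1, 3]] with P⁻¹ = [[-3, -8], [1, 3]], and Q = P·diag(2, -1)·P⁻¹.
Then Q^4 = P·diag(16, 1)·P⁻¹ = [[-48, -8], [16, 3]] · [[-3, -8], [1, 3]] = [[136, 360], [-45, -119]].

17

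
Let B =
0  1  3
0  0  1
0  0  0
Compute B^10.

[[0, 0, 0], [0, 0, 0], [0, 0, 0]]

B is strictly triangular, hence nilpotent: B^3 = 0, so B^10 = 0.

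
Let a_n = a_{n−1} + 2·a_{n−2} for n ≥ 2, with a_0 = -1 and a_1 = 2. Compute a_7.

44

With companion matrix M = [[1, 2], [1, 0]], [a_n, a_{n−1}]ᵀ = M·[a_{n−1}, a_{n−2}]ᵀ, so [a_7, a_6]ᵀ = M^6·[a_1, a_0]ᵀ.
M^6 = [[43, 42], [21, 22]], giving [a_7, a_6]ᵀ = [[44], [20]].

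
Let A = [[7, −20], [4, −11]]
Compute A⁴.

tr A = −4 and det A = 3, so the characteristic polynomial is λ² − (−4)λ + (3) with roots −1 and −3.
Eigenvectors give P = [[5, 2], [2, 1]] with P⁻¹ = [[1, −2], [−2, 5]], and A = P·diag(−1, −3)·P⁻¹.
Then A⁴ = P·diag(1, 81)·P⁻¹ = [[5, 162], [2, 81]] · [[1, −2], [−2, 5]] = [[−319, 800], [−160, 401]].

[[−319, 800], [−160, 401]]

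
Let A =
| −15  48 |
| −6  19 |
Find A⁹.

tr A = 4 and det A = 3, so the characteristic polynomial is λ² − (4)λ + (3) with roots 1 and 3.
Eigenvectors give P = [[3, −8], [1, −3]] with P⁻¹ = [[3, −8], [1, −3]], and A = P·diag(1, 3)·P⁻¹.
Then A⁹ = P·diag(1, 19683)·P⁻¹ = [[3, −157464], [1, −59049]] · [[3, −8], [1, −3]] = [[−157455, 472368], [−59046, 177139]].

[[−157455, 472368], [−59046, 177139]]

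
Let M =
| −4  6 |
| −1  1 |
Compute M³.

[[−22, 42], [−7, 13]]

tr M = −3 and det M = 2, so the characteristic polynomial is λ² − (−3)λ + (2) with roots −2 and −1.
Eigenvectors give P = [[−3, 2], [−1, 1]] with P⁻¹ = [[−1, 2], [−1, 3]], and M = P·diag(−2, −1)·P⁻¹.
Then M³ = P·diag(−8, −1)·P⁻¹ = [[24, −2], [8, −1]] · [[−1, 2], [−1, 3]] = [[−22, 42], [−7, 13]].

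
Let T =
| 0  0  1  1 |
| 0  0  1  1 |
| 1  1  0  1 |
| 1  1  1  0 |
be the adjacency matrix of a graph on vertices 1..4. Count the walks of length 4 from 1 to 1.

10

The number of length-4 walks from vertex 1 to vertex 1 is entry (1,1) of T⁴, where T is the adjacency matrix.
T² = [[2, 2, 1, 1], [2, 2, 1, 1], [1, 1, 3, 2], [1, 1, 2, 3]]
T³ = [[2, 2, 5, 5], [2, 2, 5, 5], [5, 5, 4, 5], [5, 5, 5, 4]]
T⁴ = [[10, 10, 9, 9], [10, 10, 9, 9], [9, 9, 15, 14], [9, 9, 14, 15]]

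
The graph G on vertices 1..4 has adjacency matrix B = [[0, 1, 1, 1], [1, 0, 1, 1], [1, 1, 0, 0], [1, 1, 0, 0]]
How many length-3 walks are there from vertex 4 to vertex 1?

5

The number of length-3 walks from vertex 4 to vertex 1 is entry (4,1) of B³, where B is the adjacency matrix.
B² = [[3, 2, 1, 1], [2, 3, 1, 1], [1, 1, 2, 2], [1, 1, 2, 2]]
B³ = [[4, 5, 5, 5], [5, 4, 5, 5], [5, 5, 2, 2], [5, 5, 2, 2]]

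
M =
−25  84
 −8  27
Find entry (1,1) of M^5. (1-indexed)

tr M = 2 and det M = −3, so the characteristic polynomial is λ² − (2)λ + (−3) with roots 3 and −1.
Eigenvectors give P = [[3, 7], [1, 2]] with P⁻¹ = [[−2, 7], [1, −3]], and M = P·diag(3, −1)·P⁻¹.
Then M^5 = P·diag(243, −1)·P⁻¹ = [[729, −7], [243, −2]] · [[−2, 7], [1, −3]] = [[−1465, 5124], [−488, 1707]].

−1465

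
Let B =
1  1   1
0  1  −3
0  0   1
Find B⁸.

B = I + N where N = [[0, 1, 1], [0, 0, −3], [0, 0, 0]] is strictly upper-triangular, so N³ = 0.
(I + N)⁸ = I + 8·N + 28·N² = [[1, 8, −76], [0, 1, −24], [0, 0, 1]].

[[1, 8, −76], [0, 1, −24], [0, 0, 1]]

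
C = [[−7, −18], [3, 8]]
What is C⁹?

tr C = 1 and det C = −2, so the characteristic polynomial is λ² − (1)λ + (−2) with roots −1 and 2.
Eigenvectors give P = [[−3, 2], [1, −1]] with P⁻¹ = [[−1, −2], [−1, −3]], and C = P·diag(−1, 2)·P⁻¹.
Then C⁹ = P·diag(−1, 512)·P⁻¹ = [[3, 1024], [−1, −512]] · [[−1, −2], [−1, −3]] = [[−1027, −3078], [513, 1538]].

[[−1027, −3078], [513, 1538]]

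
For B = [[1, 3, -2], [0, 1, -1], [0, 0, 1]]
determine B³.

B = I + N where N = [[0, 3, -2], [0, 0, -1], [0, 0, 0]] is strictly upper-triangular, so N³ = 0.
(I + N)³ = I + 3·N + 3·N² = [[1, 9, -15], [0, 1, -3], [0, 0, 1]].

[[1, 9, -15], [0, 1, -3], [0, 0, 1]]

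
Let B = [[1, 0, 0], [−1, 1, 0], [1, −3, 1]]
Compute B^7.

[[1, 0, 0], [−7, 1, 0], [70, −21, 1]]

B = I + N where N = [[0, 0, 0], [−1, 0, 0], [1, −3, 0]] is strictly lower-triangular, so N^3 = 0.
(I + N)^7 = I + 7·N + 21·N^2 = [[1, 0, 0], [−7, 1, 0], [70, −21, 1]].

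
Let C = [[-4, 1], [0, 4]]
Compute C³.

C² = [[16, 0], [0, 16]]
C³ = [[-64, 16], [0, 64]]

[[-64, 16], [0, 64]]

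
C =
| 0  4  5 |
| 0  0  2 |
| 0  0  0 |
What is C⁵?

[[0, 0, 0], [0, 0, 0], [0, 0, 0]]

C is strictly triangular, hence nilpotent: C³ = 0, so C⁵ = 0.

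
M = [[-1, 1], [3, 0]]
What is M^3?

[[-7, 4], [12, -3]]

M^2 = [[4, -1], [-3, 3]]
M^3 = [[-7, 4], [12, -3]]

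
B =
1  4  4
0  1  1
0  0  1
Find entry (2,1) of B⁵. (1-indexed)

B = I + N where N = [[0, 4, 4], [0, 0, 1], [0, 0, 0]] is strictly upper-triangular, so N³ = 0.
(I + N)⁵ = I + 5·N + 10·N² = [[1, 20, 60], [0, 1, 5], [0, 0, 1]].

0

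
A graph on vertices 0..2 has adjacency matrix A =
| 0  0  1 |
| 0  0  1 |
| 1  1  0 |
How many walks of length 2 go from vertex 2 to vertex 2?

The number of length-2 walks from vertex 2 to vertex 2 is entry (2,2) of A^2, where A is the adjacency matrix.
A^2 = [[1, 1, 0], [1, 1, 0], [0, 0, 2]]

2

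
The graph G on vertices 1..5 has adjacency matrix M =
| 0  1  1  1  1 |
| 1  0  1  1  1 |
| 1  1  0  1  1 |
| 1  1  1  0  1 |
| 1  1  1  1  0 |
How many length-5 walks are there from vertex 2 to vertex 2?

The number of length-5 walks from vertex 2 to vertex 2 is entry (2,2) of M⁵, where M is the adjacency matrix.
M² = [[4, 3, 3, 3, 3], [3, 4, 3, 3, 3], [3, 3, 4, 3, 3], [3, 3, 3, 4, 3], [3, 3, 3, 3, 4]]
M³ = [[12, 13, 13, 13, 13], [13, 12, 13, 13, 13], [13, 13, 12, 13, 13], [13, 13, 13, 12, 13], [13, 13, 13, 13, 12]]
M⁴ = [[52, 51, 51, 51, 51], [51, 52, 51, 51, 51], [51, 51, 52, 51, 51], [51, 51, 51, 52, 51], [51, 51, 51, 51, 52]]
M⁵ = [[204, 205, 205, 205, 205], [205, 204, 205, 205, 205], [205, 205, 204, 205, 205], [205, 205, 205, 204, 205], [205, 205, 205, 205, 204]]

204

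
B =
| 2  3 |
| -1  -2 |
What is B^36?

[[1, 0], [0, 1]]

B² = I (check: tr B = 0 and det B = -1), so B^36 = I since 36 is even.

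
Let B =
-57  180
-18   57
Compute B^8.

[[6561, 0], [0, 6561]]

tr B = 0 and det B = -9, so the characteristic polynomial is λ² − (0)λ + (-9) with roots 3 and -3.
Eigenvectors give P = [[3, 10], [1, 3]] with P⁻¹ = [[-3, 10], [1, -3]], and B = P·diag(3, -3)·P⁻¹.
Then B^8 = P·diag(6561, 6561)·P⁻¹ = [[19683, 65610], [6561, 19683]] · [[-3, 10], [1, -3]] = [[6561, 0], [0, 6561]].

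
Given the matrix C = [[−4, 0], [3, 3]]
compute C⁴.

C² = [[16, 0], [−3, 9]]
C³ = [[−64, 0], [39, 27]]
C⁴ = [[256, 0], [−75, 81]]

[[256, 0], [−75, 81]]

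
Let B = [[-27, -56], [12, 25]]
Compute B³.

[[-195, -392], [84, 169]]

tr B = -2 and det B = -3, so the characteristic polynomial is λ² − (-2)λ + (-3) with roots 1 and -3.
Eigenvectors give P = [[-2, 7], [1, -3]] with P⁻¹ = [[3, 7], [1, 2]], and B = P·diag(1, -3)·P⁻¹.
Then B³ = P·diag(1, -27)·P⁻¹ = [[-2, -189], [1, 81]] · [[3, 7], [1, 2]] = [[-195, -392], [84, 169]].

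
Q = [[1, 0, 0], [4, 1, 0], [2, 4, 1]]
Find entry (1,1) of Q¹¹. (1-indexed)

Q = I + N where N = [[0, 0, 0], [4, 0, 0], [2, 4, 0]] is strictly lower-triangular, so N³ = 0.
(I + N)¹¹ = I + 11·N + 55·N² = [[1, 0, 0], [44, 1, 0], [902, 44, 1]].

1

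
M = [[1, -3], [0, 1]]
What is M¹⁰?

[[1, -30], [0, 1]]

M = I + N where N = [[0, -3], [0, 0]] is strictly upper-triangular, so N² = 0.
(I + N)¹⁰ = I + 10·N = [[1, -30], [0, 1]].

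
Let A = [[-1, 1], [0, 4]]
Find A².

[[1, 3], [0, 16]]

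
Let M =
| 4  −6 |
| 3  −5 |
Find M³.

[[10, −18], [9, −17]]

tr M = −1 and det M = −2, so the characteristic polynomial is λ² − (−1)λ + (−2) with roots 1 and −2.
Eigenvectors give P = [[2, 1], [1, 1]] with P⁻¹ = [[1, −1], [−1, 2]], and M = P·diag(1, −2)·P⁻¹.
Then M³ = P·diag(1, −8)·P⁻¹ = [[2, −8], [1, −8]] · [[1, −1], [−1, 2]] = [[10, −18], [9, −17]].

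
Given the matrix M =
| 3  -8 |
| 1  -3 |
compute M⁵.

M² = I (check: tr M = 0 and det M = -1), so M⁵ = M since 5 is odd.

[[3, -8], [1, -3]]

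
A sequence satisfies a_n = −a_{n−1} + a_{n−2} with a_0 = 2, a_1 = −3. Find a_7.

With companion matrix A = [[−1, 1], [1, 0]], [a_n, a_{n−1}]ᵀ = A·[a_{n−1}, a_{n−2}]ᵀ, so [a_7, a_6]ᵀ = A⁶·[a_1, a_0]ᵀ.
A⁶ = [[13, −8], [−8, 5]], giving [a_7, a_6]ᵀ = [[−55], [34]].

−55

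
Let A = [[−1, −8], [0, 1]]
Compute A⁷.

[[−1, −8], [0, 1]]

A² = I (check: tr A = 0 and det A = −1), so A⁷ = A since 7 is odd.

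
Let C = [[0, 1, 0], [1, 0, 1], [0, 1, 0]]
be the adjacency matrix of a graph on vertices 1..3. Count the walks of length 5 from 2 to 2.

The number of length-5 walks from vertex 2 to vertex 2 is entry (2,2) of C⁵, where C is the adjacency matrix.
C² = [[1, 0, 1], [0, 2, 0], [1, 0, 1]]
C³ = [[0, 2, 0], [2, 0, 2], [0, 2, 0]]
C⁴ = [[2, 0, 2], [0, 4, 0], [2, 0, 2]]
C⁵ = [[0, 4, 0], [4, 0, 4], [0, 4, 0]]

0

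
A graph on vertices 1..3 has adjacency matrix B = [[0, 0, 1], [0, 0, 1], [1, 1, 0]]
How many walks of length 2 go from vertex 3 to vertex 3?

2

The number of length-2 walks from vertex 3 to vertex 3 is entry (3,3) of B^2, where B is the adjacency matrix.
B^2 = [[1, 1, 0], [1, 1, 0], [0, 0, 2]]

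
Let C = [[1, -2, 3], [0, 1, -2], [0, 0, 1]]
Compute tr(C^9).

C = I + N where N = [[0, -2, 3], [0, 0, -2], [0, 0, 0]] is strictly upper-triangular, so N^3 = 0.
(I + N)^9 = I + 9·N + 36·N^2 = [[1, -18, 171], [0, 1, -18], [0, 0, 1]].

3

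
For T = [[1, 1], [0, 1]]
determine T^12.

[[1, 12], [0, 1]]

T = I + N where N = [[0, 1], [0, 0]] is strictly upper-triangular, so N^2 = 0.
(I + N)^12 = I + 12·N = [[1, 12], [0, 1]].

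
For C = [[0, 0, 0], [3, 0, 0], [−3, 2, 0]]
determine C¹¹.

C is strictly triangular, hence nilpotent: C³ = 0, so C¹¹ = 0.

[[0, 0, 0], [0, 0, 0], [0, 0, 0]]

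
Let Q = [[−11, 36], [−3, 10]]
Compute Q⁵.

tr Q = −1 and det Q = −2, so the characteristic polynomial is λ² − (−1)λ + (−2) with roots 1 and −2.
Eigenvectors give P = [[−3, 4], [−1, 1]] with P⁻¹ = [[1, −4], [1, −3]], and Q = P·diag(1, −2)·P⁻¹.
Then Q⁵ = P·diag(1, −32)·P⁻¹ = [[−3, −128], [−1, −32]] · [[1, −4], [1, −3]] = [[−131, 396], [−33, 100]].

[[−131, 396], [−33, 100]]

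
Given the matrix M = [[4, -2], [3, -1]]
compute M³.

[[22, -14], [21, -13]]

tr M = 3 and det M = 2, so the characteristic polynomial is λ² − (3)λ + (2) with roots 2 and 1.
Eigenvectors give P = [[1, -2], [1, -3]] with P⁻¹ = [[3, -2], [1, -1]], and M = P·diag(2, 1)·P⁻¹.
Then M³ = P·diag(8, 1)·P⁻¹ = [[8, -2], [8, -3]] · [[3, -2], [1, -1]] = [[22, -14], [21, -13]].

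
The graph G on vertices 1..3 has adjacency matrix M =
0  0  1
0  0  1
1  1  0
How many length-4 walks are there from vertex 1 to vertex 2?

The number of length-4 walks from vertex 1 to vertex 2 is entry (1,2) of M^4, where M is the adjacency matrix.
M^2 = [[1, 1, 0], [1, 1, 0], [0, 0, 2]]
M^3 = [[0, 0, 2], [0, 0, 2], [2, 2, 0]]
M^4 = [[2, 2, 0], [2, 2, 0], [0, 0, 4]]

2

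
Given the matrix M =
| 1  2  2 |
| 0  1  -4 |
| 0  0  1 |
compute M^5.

[[1, 10, -70], [0, 1, -20], [0, 0, 1]]

M = I + N where N = [[0, 2, 2], [0, 0, -4], [0, 0, 0]] is strictly upper-triangular, so N^3 = 0.
(I + N)^5 = I + 5·N + 10·N^2 = [[1, 10, -70], [0, 1, -20], [0, 0, 1]].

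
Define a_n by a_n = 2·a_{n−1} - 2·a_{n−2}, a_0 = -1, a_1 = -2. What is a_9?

-32

With companion matrix Q = [[2, -2], [1, 0]], [a_n, a_{n−1}]ᵀ = Q·[a_{n−1}, a_{n−2}]ᵀ, so [a_9, a_8]ᵀ = Q⁸·[a_1, a_0]ᵀ.
Q⁸ = [[16, 0], [0, 16]], giving [a_9, a_8]ᵀ = [[-32], [-16]].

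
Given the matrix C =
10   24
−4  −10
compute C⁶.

[[64, 0], [0, 64]]

tr C = 0 and det C = −4, so the characteristic polynomial is λ² − (0)λ + (−4) with roots −2 and 2.
Eigenvectors give P = [[−2, −3], [1, 1]] with P⁻¹ = [[1, 3], [−1, −2]], and C = P·diag(−2, 2)·P⁻¹.
Then C⁶ = P·diag(64, 64)·P⁻¹ = [[−128, −192], [64, 64]] · [[1, 3], [−1, −2]] = [[64, 0], [0, 64]].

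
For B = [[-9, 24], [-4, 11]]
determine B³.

[[-57, 168], [-28, 83]]

tr B = 2 and det B = -3, so the characteristic polynomial is λ² − (2)λ + (-3) with roots 3 and -1.
Eigenvectors give P = [[2, 3], [1, 1]] with P⁻¹ = [[-1, 3], [1, -2]], and B = P·diag(3, -1)·P⁻¹.
Then B³ = P·diag(27, -1)·P⁻¹ = [[54, -3], [27, -1]] · [[-1, 3], [1, -2]] = [[-57, 168], [-28, 83]].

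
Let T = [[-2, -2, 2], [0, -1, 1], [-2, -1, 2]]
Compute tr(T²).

-1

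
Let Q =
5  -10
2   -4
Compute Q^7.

[[5, -10], [2, -4]]

Q² = Q (a projection; rank 1, trace 1), so Q^7 = Q.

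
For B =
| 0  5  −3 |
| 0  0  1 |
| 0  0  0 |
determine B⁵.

[[0, 0, 0], [0, 0, 0], [0, 0, 0]]

B is strictly triangular, hence nilpotent: B³ = 0, so B⁵ = 0.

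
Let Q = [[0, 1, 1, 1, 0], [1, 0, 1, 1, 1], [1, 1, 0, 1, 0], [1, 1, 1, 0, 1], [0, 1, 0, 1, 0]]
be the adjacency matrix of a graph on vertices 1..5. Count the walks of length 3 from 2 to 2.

The number of length-3 walks from vertex 2 to vertex 2 is entry (2,2) of Q³, where Q is the adjacency matrix.
Q² = [[3, 2, 2, 2, 2], [2, 4, 2, 3, 1], [2, 2, 3, 2, 2], [2, 3, 2, 4, 1], [2, 1, 2, 1, 2]]
Q³ = [[6, 9, 7, 9, 4], [9, 8, 9, 9, 7], [7, 9, 6, 9, 4], [9, 9, 9, 8, 7], [4, 7, 4, 7, 2]]

8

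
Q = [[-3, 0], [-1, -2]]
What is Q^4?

tr Q = -5 and det Q = 6, so the characteristic polynomial is λ² − (-5)λ + (6) with roots -3 and -2.
Eigenvectors give P = [[-1, 0], [-1, 1]] with P⁻¹ = [[-1, 0], [-1, 1]], and Q = P·diag(-3, -2)·P⁻¹.
Then Q^4 = P·diag(81, 16)·P⁻¹ = [[-81, 0], [-81, 16]] · [[-1, 0], [-1, 1]] = [[81, 0], [65, 16]].

[[81, 0], [65, 16]]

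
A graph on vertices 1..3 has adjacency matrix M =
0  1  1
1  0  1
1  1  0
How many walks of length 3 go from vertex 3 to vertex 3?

The number of length-3 walks from vertex 3 to vertex 3 is entry (3,3) of M³, where M is the adjacency matrix.
M² = [[2, 1, 1], [1, 2, 1], [1, 1, 2]]
M³ = [[2, 3, 3], [3, 2, 3], [3, 3, 2]]

2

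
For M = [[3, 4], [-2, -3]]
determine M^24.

[[1, 0], [0, 1]]

M² = I (check: tr M = 0 and det M = -1), so M^24 = I since 24 is even.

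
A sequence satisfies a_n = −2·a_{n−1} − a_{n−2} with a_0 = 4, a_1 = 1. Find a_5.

With companion matrix A = [[−2, −1], [1, 0]], [a_n, a_{n−1}]ᵀ = A·[a_{n−1}, a_{n−2}]ᵀ, so [a_5, a_4]ᵀ = A⁴·[a_1, a_0]ᵀ.
A⁴ = [[5, 4], [−4, −3]], giving [a_5, a_4]ᵀ = [[21], [−16]].

21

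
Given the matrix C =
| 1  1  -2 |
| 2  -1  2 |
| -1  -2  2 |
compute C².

[[5, 4, -4], [-2, -1, -2], [-7, -3, 2]]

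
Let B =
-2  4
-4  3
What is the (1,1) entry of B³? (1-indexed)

8

B² = [[-12, 4], [-4, -7]]
B³ = [[8, -36], [36, -37]]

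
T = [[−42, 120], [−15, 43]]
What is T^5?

[[−2232, 6600], [−825, 2443]]

tr T = 1 and det T = −6, so the characteristic polynomial is λ² − (1)λ + (−6) with roots −2 and 3.
Eigenvectors give P = [[3, −8], [1, −3]] with P⁻¹ = [[3, −8], [1, −3]], and T = P·diag(−2, 3)·P⁻¹.
Then T^5 = P·diag(−32, 243)·P⁻¹ = [[−96, −1944], [−32, −729]] · [[3, −8], [1, −3]] = [[−2232, 6600], [−825, 2443]].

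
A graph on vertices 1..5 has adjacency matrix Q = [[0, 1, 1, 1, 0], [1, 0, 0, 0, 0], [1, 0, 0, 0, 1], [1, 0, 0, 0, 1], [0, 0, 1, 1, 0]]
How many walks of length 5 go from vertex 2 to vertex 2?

The number of length-5 walks from vertex 2 to vertex 2 is entry (2,2) of Q^5, where Q is the adjacency matrix.
Q^2 = [[3, 0, 0, 0, 2], [0, 1, 1, 1, 0], [0, 1, 2, 2, 0], [0, 1, 2, 2, 0], [2, 0, 0, 0, 2]]
Q^3 = [[0, 3, 5, 5, 0], [3, 0, 0, 0, 2], [5, 0, 0, 0, 4], [5, 0, 0, 0, 4], [0, 2, 4, 4, 0]]
Q^4 = [[13, 0, 0, 0, 10], [0, 3, 5, 5, 0], [0, 5, 9, 9, 0], [0, 5, 9, 9, 0], [10, 0, 0, 0, 8]]
Q^5 = [[0, 13, 23, 23, 0], [13, 0, 0, 0, 10], [23, 0, 0, 0, 18], [23, 0, 0, 0, 18], [0, 10, 18, 18, 0]]

0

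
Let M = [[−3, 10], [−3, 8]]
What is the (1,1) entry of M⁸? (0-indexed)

38086

tr M = 5 and det M = 6, so the characteristic polynomial is λ² − (5)λ + (6) with roots 3 and 2.
Eigenvectors give P = [[−5, −2], [−3, −1]] with P⁻¹ = [[1, −2], [−3, 5]], and M = P·diag(3, 2)·P⁻¹.
Then M⁸ = P·diag(6561, 256)·P⁻¹ = [[−32805, −512], [−19683, −256]] · [[1, −2], [−3, 5]] = [[−31269, 63050], [−18915, 38086]].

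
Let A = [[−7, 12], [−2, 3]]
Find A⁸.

[[19681, −39360], [6560, −13119]]

tr A = −4 and det A = 3, so the characteristic polynomial is λ² − (−4)λ + (3) with roots −1 and −3.
Eigenvectors give P = [[2, 3], [1, 1]] with P⁻¹ = [[−1, 3], [1, −2]], and A = P·diag(−1, −3)·P⁻¹.
Then A⁸ = P·diag(1, 6561)·P⁻¹ = [[2, 19683], [1, 6561]] · [[−1, 3], [1, −2]] = [[19681, −39360], [6560, −13119]].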